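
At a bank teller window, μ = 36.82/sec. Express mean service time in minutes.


Mean service time = 1/μ = 1/36.82 second = 0.02716 second
In minutes: 0.02716 × 0.0166667 = 0.0004527 min

Final: 0.0004527 min


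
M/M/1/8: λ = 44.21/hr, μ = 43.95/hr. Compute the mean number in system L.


ρ = 44.21/43.95 = 1.0059
L = ρ[1 − (K+1)ρ^K + Kρ^(K+1)] / [(1−ρ)(1−ρ^(K+1))]
Numerator: 1.0059·(1 − 9·1.048318 + 8·1.054520) = 0.001303
Denominator: (-0.005916)·(-0.054520) = 0.0003225
L = 0.001303/0.0003225 = 4.0393

Final: 4.0393


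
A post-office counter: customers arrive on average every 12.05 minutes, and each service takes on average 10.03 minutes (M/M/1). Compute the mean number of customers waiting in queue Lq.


λ = 60/12.05 = 4.9793 /hr
μ = 60/10.03 = 5.9821 /hr
ρ = λ/μ = 4.9793/5.9821 = 0.8324
Lq = ρ²/(1−ρ) = 0.6928/0.1676 = 4.1330

Final: 4.1330


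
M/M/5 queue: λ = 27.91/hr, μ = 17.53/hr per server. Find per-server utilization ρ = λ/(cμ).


ρ = λ/(cμ) = 27.91/(5·17.53) = 27.91/87.65 = 0.3184

Final: 0.3184


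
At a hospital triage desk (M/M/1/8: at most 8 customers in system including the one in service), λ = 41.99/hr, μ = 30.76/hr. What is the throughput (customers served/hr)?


ρ = 1.3651; P_K = (1−ρ)ρ^8/(1−ρ^9) = 0.284744
λ_eff = λ(1 − P_K) = 41.99·(1 − 0.284744) = 41.99·0.715256 = 30.0336 /hr

Final: 30.0336 /hr


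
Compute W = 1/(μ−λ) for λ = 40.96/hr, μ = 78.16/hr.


W = 1/(μ−λ) = 1/(78.16 − 40.96) = 1/37.20 = 0.02688 hr

Final: 0.02688 hr


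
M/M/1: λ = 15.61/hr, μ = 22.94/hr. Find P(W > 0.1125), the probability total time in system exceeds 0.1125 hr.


W ~ Exponential(μ−λ) for M/M/1.
μ − λ = 22.94 − 15.61 = 7.3300
P(W > t) = e^{−(μ−λ)t} = e^{−0.8246} = 0.438399

Final: 0.438399


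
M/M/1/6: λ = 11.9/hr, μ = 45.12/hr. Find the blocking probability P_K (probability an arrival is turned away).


ρ = λ/μ = 11.9/45.12 = 0.2637
P_K = (1−ρ)ρ^K/(1−ρ^(K+1)) = (0.7363·0.0003366)/(1 − 0.00008877)
= 0.0002478/0.999911 = 0.0002478

Final: 0.0002478


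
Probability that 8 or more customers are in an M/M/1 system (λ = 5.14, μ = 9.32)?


ρ = 5.14/9.32 = 0.5515
P(N ≥ n) = ρ^n = 0.5515^8 = 0.008558

Final: 0.008558


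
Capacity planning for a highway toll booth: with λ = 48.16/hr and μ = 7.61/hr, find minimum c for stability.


Stability requires cμ > λ ⇔ c > λ/μ.
λ/μ = 48.16/7.61 = 6.3285
Minimum integer c = ⌊6.3285⌋ + 1 = 7
Check: 7·7.61 = 53.27 > 48.16, while 6·7.61 = 45.66 ≤ 48.16

Final: 7 servers


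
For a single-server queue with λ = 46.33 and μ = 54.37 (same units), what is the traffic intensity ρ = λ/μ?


ρ = λ/μ = 46.33/54.37 = 0.8521

Final: 0.8521


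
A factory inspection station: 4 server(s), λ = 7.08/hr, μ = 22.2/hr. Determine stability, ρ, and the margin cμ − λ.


Total capacity cμ = 4·22.2 = 88.80/hr
ρ = λ/(cμ) = 7.08/88.80 = 0.07973
Stable ⇔ ρ < 1: YES
Spare capacity = cμ − λ = 88.80 − 7.08 = 81.72/hr

Final: ρ = 0.07973; stable; margin = 81.72/hr


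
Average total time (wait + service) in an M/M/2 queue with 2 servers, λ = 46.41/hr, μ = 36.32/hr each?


a = 1.2778; ρ = 0.6389; P₀ = 0.220328
Lq = P₀·a^c·ρ/(c!(1−ρ)²) = 0.88138
Wq = Lq/λ = 0.88138/46.41 = 0.01899 hr
W = Wq + 1/μ = 0.01899 + 0.02753 = 0.04652 hr

Final: 0.04652 hr


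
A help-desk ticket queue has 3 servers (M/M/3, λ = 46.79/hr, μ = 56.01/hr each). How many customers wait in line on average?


a = λ/μ = 0.8354; ρ = a/3 = 0.2785
P₀ = 0.431223
Lq = P₀·a^c·ρ / (c!·(1−ρ)²) = 0.431223·0.58299·0.2785/(6·0.52062)
= 0.02241

Final: 0.02241


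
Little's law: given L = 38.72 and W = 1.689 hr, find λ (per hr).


λ = L/W = 38.72/1.689 = 22.9248 /hr

Final: 22.9248 /hr


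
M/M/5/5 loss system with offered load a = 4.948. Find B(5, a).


B(c,a) = (a^c/c!) / Σ_{k=0}^{c} a^k/k!
a^5/5! = 24.715375
Σ terms (k=0..5): 1.00000 + 4.94800 + 12.24135 + 20.19007 + 24.97512 + 24.71538 = 88.069914
B = 24.715375/88.069914 = 0.280634

Final: 0.280634


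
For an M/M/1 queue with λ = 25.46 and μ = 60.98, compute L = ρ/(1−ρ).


ρ = λ/μ = 25.46/60.98 = 0.4175
L = ρ/(1−ρ) = 0.4175/(1 − 0.4175) = 0.4175/0.5825 = 0.7168

Final: 0.7168


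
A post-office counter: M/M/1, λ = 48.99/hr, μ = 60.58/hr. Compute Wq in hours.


ρ = 48.99/60.58 = 0.8087
Wq = ρ/(μ−λ) = 0.8087/(60.58 − 48.99) = 0.8087/11.59 = 0.06977 hr

Final: 0.06977 hr


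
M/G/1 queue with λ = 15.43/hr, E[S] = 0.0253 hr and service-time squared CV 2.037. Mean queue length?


ρ = λ·E[S] = 15.43·0.0253 = 0.3904
Lq = ρ²(1+C_s²)/(2(1−ρ)) = 0.1524·(1+2.037)/(2·0.6096)
= 0.1524·3.0370/1.2192 = 0.37960

Final: 0.37960


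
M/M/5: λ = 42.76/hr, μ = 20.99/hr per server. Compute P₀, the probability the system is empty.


a = λ/μ = 42.76/20.99 = 2.0372; ρ = a/c = 0.4074
Σ_{k=0}^{4} a^k/k! (terms k=0..4) = 1.00000 + 2.03716 + 2.07501 + 1.40904 + 0.71761 = 7.23883
Tail: a^5/(5!(1−ρ)) = 35.08539/(120·0.5926) = 0.49341
P₀ = 1/(7.23883 + 0.49341) = 1/7.73224 = 0.129329

Final: 0.129329


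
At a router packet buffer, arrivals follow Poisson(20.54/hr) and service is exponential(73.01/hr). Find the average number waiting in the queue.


ρ = 20.54/73.01 = 0.2813
Lq = ρ²/(1−ρ) = 0.07915/0.7187 = 0.1101

Final: 0.1101


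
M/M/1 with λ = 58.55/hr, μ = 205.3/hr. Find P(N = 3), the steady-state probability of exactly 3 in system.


ρ = 58.55/205.3 = 0.2852
P_n = (1−ρ)·ρ^n = (1 − 0.2852)·0.2852^3 = 0.7148·0.023196 = 0.016581

Final: 0.016581


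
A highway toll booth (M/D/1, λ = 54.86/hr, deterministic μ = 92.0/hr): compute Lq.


ρ = 54.86/92.0 = 0.5963
M/D/1: Lq = ρ²/(2(1−ρ)) = 0.3556/(2·0.4037) = 0.44040

Final: 0.44040


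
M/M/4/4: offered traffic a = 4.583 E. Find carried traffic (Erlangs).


B(4,4.583) = 0.363923 (Erlang-B)
Carried load = a(1 − B) = 4.583·(1 − 0.363923) = 4.583·0.636077 = 2.9151 E

Final: 2.9151 Erlangs


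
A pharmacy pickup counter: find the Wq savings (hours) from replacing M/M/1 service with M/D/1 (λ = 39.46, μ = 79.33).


ρ = 39.46/79.33 = 0.4974
Wq(M/M/1) = ρ/(μ−λ) = 0.4974/39.87 = 0.01248 hr
Wq(M/D/1) = ρ/(2(μ−λ)) = 0.006238 hr
Savings = 0.01248 − 0.006238 = 0.006238 hr

Final: 0.006238 hr


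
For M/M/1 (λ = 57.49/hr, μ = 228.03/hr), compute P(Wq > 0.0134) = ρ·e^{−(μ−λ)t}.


ρ = 57.49/228.03 = 0.2521
P(Wq > t) = ρ·e^{−(μ−λ)t} = 0.2521·e^{−2.2852}
= 0.2521·0.101750 = 0.025653

Final: 0.025653


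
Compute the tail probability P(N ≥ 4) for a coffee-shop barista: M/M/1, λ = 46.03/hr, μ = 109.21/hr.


ρ = 46.03/109.21 = 0.4215
P(N ≥ n) = ρ^n = 0.4215^4 = 0.031558

Final: 0.031558


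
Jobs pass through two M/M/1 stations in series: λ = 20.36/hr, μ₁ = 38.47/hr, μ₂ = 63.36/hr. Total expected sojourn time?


Each node sees arrival rate λ = 20.36/hr (tandem ⇒ throughput preserved).
W₁ = 1/(μ₁−λ) = 1/(38.47−20.36) = 0.05522 hr
W₂ = 1/(μ₂−λ) = 1/(63.36−20.36) = 0.02326 hr
W_total = W₁ + W₂ = 0.05522 + 0.02326 = 0.07847 hr

Final: 0.07847 hr


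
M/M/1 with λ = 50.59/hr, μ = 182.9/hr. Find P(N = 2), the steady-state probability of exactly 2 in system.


ρ = 50.59/182.9 = 0.2766
P_n = (1−ρ)·ρ^n = (1 − 0.2766)·0.2766^2 = 0.7234·0.076507 = 0.055345

Final: 0.055345


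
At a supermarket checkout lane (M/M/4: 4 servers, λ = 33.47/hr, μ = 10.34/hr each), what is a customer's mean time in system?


a = 3.2369; ρ = 0.8092; P₀ = 0.025570
Lq = P₀·a^c·ρ/(c!(1−ρ)²) = 2.60106
Wq = Lq/λ = 2.60106/33.47 = 0.07771 hr
W = Wq + 1/μ = 0.07771 + 0.09671 = 0.17442 hr

Final: 0.17442 hr


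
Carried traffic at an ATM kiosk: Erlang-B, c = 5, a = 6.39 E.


B(5,6.39) = 0.386775 (Erlang-B)
Carried load = a(1 − B) = 6.39·(1 − 0.386775) = 6.39·0.613225 = 3.9185 E

Final: 3.9185 Erlangs


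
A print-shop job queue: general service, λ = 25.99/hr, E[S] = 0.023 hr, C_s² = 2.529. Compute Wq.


ρ = λ·E[S] = 25.99·0.023 = 0.5978
E[S²] = E[S]²(1+C_s²) = 0.023²·(1+2.529) = 0.001867
Wq = λ·E[S²]/(2(1−ρ)) = 25.99·0.001867/(2·0.4022) = 0.06031 hr

Final: 0.06031 hr


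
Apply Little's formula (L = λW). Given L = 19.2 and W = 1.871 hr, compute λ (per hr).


λ = L/W = 19.2/1.871 = 10.2619 /hr

Final: 10.2619 /hr


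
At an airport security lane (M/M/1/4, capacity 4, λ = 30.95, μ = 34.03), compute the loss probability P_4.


ρ = λ/μ = 30.95/34.03 = 0.9095
P_K = (1−ρ)ρ^K/(1−ρ^(K+1)) = (0.09051·0.684219)/(1 − 0.622291)
= 0.061928/0.377709 = 0.163956

Final: 0.163956


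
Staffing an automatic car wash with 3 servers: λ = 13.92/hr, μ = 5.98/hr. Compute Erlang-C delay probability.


a = λ/μ = 2.3278; ρ = a/3 = 0.7759
P₀ = 0.064858 (from M/M/c formula)
C(c,a) = [a^c/(c!(1−ρ))]·P₀ = [12.61288/(6·0.2241)]·0.064858
= 9.38122·0.064858 = 0.608451

Final: 0.608451


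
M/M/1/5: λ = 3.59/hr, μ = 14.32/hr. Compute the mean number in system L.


ρ = 3.59/14.32 = 0.2507
L = ρ[1 − (K+1)ρ^K + Kρ^(K+1)] / [(1−ρ)(1−ρ^(K+1))]
Numerator: 0.2507·(1 − 6·0.0009903 + 5·0.0002483) = 0.249520
Denominator: (0.7493)·(0.999752) = 0.749116
L = 0.249520/0.749116 = 0.3331

Final: 0.3331


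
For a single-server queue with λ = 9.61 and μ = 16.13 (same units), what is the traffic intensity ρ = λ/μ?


ρ = λ/μ = 9.61/16.13 = 0.5958

Final: 0.5958


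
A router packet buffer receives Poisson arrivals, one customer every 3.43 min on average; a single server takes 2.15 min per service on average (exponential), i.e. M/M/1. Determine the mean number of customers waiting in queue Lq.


λ = 60/3.43 = 17.4927 /hr
μ = 60/2.15 = 27.9070 /hr
ρ = λ/μ = 17.4927/27.9070 = 0.6268
Lq = ρ²/(1−ρ) = 0.3929/0.3732 = 1.0529

Final: 1.0529


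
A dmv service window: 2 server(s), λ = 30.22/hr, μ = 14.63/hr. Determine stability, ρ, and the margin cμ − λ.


Total capacity cμ = 2·14.63 = 29.26/hr
ρ = λ/(cμ) = 30.22/29.26 = 1.0328
Stable ⇔ ρ < 1: NO
Spare capacity = cμ − λ = 29.26 − 30.22 = -0.96/hr

Final: ρ = 1.0328; unstable; margin = -0.96/hr


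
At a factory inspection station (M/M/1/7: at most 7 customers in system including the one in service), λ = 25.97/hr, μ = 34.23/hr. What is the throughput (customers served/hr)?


ρ = 0.7587; P_K = (1−ρ)ρ^7/(1−ρ^8) = 0.039222
λ_eff = λ(1 − P_K) = 25.97·(1 − 0.039222) = 25.97·0.960778 = 24.9514 /hr

Final: 24.9514 /hr


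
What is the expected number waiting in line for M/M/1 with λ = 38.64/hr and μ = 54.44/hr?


ρ = 38.64/54.44 = 0.7098
Lq = ρ²/(1−ρ) = 0.5038/0.2902 = 1.7358

Final: 1.7358


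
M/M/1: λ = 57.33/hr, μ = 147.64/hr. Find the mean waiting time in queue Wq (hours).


ρ = 57.33/147.64 = 0.3883
Wq = ρ/(μ−λ) = 0.3883/(147.64 − 57.33) = 0.3883/90.31 = 0.004300 hr

Final: 0.004300 hr


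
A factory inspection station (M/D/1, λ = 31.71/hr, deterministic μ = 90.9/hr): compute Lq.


ρ = 31.71/90.9 = 0.3488
M/D/1: Lq = ρ²/(2(1−ρ)) = 0.1217/(2·0.6512) = 0.09344

Final: 0.09344


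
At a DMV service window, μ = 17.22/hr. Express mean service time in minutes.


Mean service time = 1/μ = 1/17.22 hour = 0.05807 hour
In minutes: 0.05807 × 60 = 3.4843 min

Final: 3.4843 min


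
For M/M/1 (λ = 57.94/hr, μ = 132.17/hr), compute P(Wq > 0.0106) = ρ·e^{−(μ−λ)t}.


ρ = 57.94/132.17 = 0.4384
P(Wq > t) = ρ·e^{−(μ−λ)t} = 0.4384·e^{−0.7868}
= 0.4384·0.455282 = 0.199584

Final: 0.199584


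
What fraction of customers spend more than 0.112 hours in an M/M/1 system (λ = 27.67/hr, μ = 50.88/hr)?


W ~ Exponential(μ−λ) for M/M/1.
μ − λ = 50.88 − 27.67 = 23.2100
P(W > t) = e^{−(μ−λ)t} = e^{−2.5995} = 0.074309

Final: 0.074309


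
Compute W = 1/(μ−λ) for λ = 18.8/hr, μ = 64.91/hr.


W = 1/(μ−λ) = 1/(64.91 − 18.8) = 1/46.11 = 0.02169 hr

Final: 0.02169 hr


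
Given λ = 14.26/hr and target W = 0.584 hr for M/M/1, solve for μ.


W = 1/(μ−λ) ⇒ μ − λ = 1/W = 1/0.584 = 1.7123
μ = λ + 1/W = 14.26 + 1.7123 = 15.9723 per hr

Final: 15.9723 /hr


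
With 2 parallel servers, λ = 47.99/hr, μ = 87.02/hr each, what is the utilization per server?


ρ = λ/(cμ) = 47.99/(2·87.02) = 47.99/174.04 = 0.2757

Final: 0.2757


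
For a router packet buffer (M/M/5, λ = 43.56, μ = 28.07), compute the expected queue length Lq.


a = λ/μ = 1.5518; ρ = a/5 = 0.3104
P₀ = 0.211453
Lq = P₀·a^c·ρ / (c!·(1−ρ)²) = 0.211453·8.99968·0.3104/(120·0.47559)
= 0.01035

Final: 0.01035


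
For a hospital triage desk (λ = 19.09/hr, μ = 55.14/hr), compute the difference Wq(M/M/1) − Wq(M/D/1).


ρ = 19.09/55.14 = 0.3462
Wq(M/M/1) = ρ/(μ−λ) = 0.3462/36.05 = 0.009604 hr
Wq(M/D/1) = ρ/(2(μ−λ)) = 0.004802 hr
Savings = 0.009604 − 0.004802 = 0.004802 hr

Final: 0.004802 hr


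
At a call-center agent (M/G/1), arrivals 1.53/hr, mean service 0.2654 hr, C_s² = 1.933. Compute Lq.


ρ = λ·E[S] = 1.53·0.2654 = 0.4061
Lq = ρ²(1+C_s²)/(2(1−ρ)) = 0.1649·(1+1.933)/(2·0.5939)
= 0.1649·2.9330/1.1879 = 0.40712

Final: 0.40712


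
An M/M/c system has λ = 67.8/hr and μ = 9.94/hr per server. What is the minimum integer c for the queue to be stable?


Stability requires cμ > λ ⇔ c > λ/μ.
λ/μ = 67.8/9.94 = 6.8209
Minimum integer c = ⌊6.8209⌋ + 1 = 7
Check: 7·9.94 = 69.58 > 67.8, while 6·9.94 = 59.64 ≤ 67.8

Final: 7 servers


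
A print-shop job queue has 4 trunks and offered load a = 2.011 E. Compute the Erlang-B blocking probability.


B(c,a) = (a^c/c!) / Σ_{k=0}^{c} a^k/k!
a^4/4! = 0.681455
Σ terms (k=0..4): 1.00000 + 2.01100 + 2.02206 + 1.35545 + 0.68145 = 7.069970
B = 0.681455/7.069970 = 0.096387

Final: 0.096387


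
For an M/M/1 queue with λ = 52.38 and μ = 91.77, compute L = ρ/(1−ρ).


ρ = λ/μ = 52.38/91.77 = 0.5708
L = ρ/(1−ρ) = 0.5708/(1 − 0.5708) = 0.5708/0.4292 = 1.3298

Final: 1.3298


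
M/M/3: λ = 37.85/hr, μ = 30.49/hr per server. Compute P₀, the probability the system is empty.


a = λ/μ = 37.85/30.49 = 1.2414; ρ = a/c = 0.4138
Σ_{k=0}^{2} a^k/k! (terms k=0..2) = 1.00000 + 1.24139 + 0.77053 = 3.01192
Tail: a^3/(3!(1−ρ)) = 1.91305/(6·0.5862) = 0.54391
P₀ = 1/(3.01192 + 0.54391) = 1/3.55582 = 0.281229

Final: 0.281229


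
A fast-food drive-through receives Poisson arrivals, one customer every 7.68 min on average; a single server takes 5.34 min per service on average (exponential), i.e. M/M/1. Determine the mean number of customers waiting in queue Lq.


λ = 60/7.68 = 7.8125 /hr
μ = 60/5.34 = 11.2360 /hr
ρ = λ/μ = 7.8125/11.2360 = 0.6953
Lq = ρ²/(1−ρ) = 0.4835/0.3047 = 1.5867

Final: 1.5867


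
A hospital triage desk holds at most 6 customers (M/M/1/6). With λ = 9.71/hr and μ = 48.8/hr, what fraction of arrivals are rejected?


ρ = λ/μ = 9.71/48.8 = 0.1990
P_K = (1−ρ)ρ^K/(1−ρ^(K+1)) = (0.8010·0.00006206)/(1 − 0.00001235)
= 0.00004971/0.999988 = 0.00004971

Final: 0.00004971


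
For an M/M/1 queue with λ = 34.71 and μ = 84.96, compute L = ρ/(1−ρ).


ρ = λ/μ = 34.71/84.96 = 0.4085
L = ρ/(1−ρ) = 0.4085/(1 − 0.4085) = 0.4085/0.5915 = 0.6907

Final: 0.6907


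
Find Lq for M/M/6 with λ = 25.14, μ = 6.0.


a = λ/μ = 4.1900; ρ = a/6 = 0.6983
P₀ = 0.013379
Lq = P₀·a^c·ρ / (c!·(1−ρ)²) = 0.013379·5411.08228·0.6983/(720·0.09100)
= 0.77157

Final: 0.77157


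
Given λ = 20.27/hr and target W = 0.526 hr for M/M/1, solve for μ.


W = 1/(μ−λ) ⇒ μ − λ = 1/W = 1/0.526 = 1.9011
μ = λ + 1/W = 20.27 + 1.9011 = 22.1711 per hr

Final: 22.1711 /hr


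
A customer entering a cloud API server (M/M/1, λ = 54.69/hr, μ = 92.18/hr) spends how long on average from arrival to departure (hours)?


W = 1/(μ−λ) = 1/(92.18 − 54.69) = 1/37.49 = 0.02667 hr

Final: 0.02667 hr


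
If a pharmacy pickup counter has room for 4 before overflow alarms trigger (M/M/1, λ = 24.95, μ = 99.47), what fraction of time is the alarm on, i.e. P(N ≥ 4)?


ρ = 24.95/99.47 = 0.2508
P(N ≥ n) = ρ^n = 0.2508^4 = 0.003958

Final: 0.003958


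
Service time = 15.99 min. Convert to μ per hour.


μ = 1/(service time) in consistent units.
1 hour = 60 min, so μ = 60/15.99 = 3.7523 per hour

Final: 3.7523 /hr


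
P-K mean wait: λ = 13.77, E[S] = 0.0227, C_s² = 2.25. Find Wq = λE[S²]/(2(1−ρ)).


ρ = λ·E[S] = 13.77·0.0227 = 0.3126
E[S²] = E[S]²(1+C_s²) = 0.0227²·(1+2.25) = 0.001675
Wq = λ·E[S²]/(2(1−ρ)) = 13.77·0.001675/(2·0.6874) = 0.01677 hr

Final: 0.01677 hr


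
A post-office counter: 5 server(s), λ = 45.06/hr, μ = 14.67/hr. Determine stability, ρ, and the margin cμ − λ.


Total capacity cμ = 5·14.67 = 73.35/hr
ρ = λ/(cμ) = 45.06/73.35 = 0.6143
Stable ⇔ ρ < 1: YES
Spare capacity = cμ − λ = 73.35 − 45.06 = 28.29/hr

Final: ρ = 0.6143; stable; margin = 28.29/hr


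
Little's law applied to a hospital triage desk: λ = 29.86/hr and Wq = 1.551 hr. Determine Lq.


Lq = λWq = 29.86·1.551 = 46.3129

Final: 46.3129


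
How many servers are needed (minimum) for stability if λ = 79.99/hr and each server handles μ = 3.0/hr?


Stability requires cμ > λ ⇔ c > λ/μ.
λ/μ = 79.99/3.0 = 26.6633
Minimum integer c = ⌊26.6633⌋ + 1 = 27
Check: 27·3.0 = 81.00 > 79.99, while 26·3.0 = 78.00 ≤ 79.99

Final: 27 servers


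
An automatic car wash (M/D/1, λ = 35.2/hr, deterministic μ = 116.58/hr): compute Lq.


ρ = 35.2/116.58 = 0.3019
M/D/1: Lq = ρ²/(2(1−ρ)) = 0.09117/(2·0.6981) = 0.06530

Final: 0.06530


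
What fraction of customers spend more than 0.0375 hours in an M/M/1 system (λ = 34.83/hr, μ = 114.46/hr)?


W ~ Exponential(μ−λ) for M/M/1.
μ − λ = 114.46 − 34.83 = 79.6300
P(W > t) = e^{−(μ−λ)t} = e^{−2.9861} = 0.050483

Final: 0.050483


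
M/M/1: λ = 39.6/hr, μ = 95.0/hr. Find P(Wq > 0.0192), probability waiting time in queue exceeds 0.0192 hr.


ρ = 39.6/95.0 = 0.4168
P(Wq > t) = ρ·e^{−(μ−λ)t} = 0.4168·e^{−1.0637}
= 0.4168·0.345183 = 0.143887

Final: 0.143887


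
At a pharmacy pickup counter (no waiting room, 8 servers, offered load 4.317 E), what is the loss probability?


B(c,a) = (a^c/c!) / Σ_{k=0}^{c} a^k/k!
a^8/8! = 2.991823
Σ terms (k=0..8): 1.00000 + 4.31700 + 9.31824 + 13.40895 + 14.47161 + 12.49479 + 8.99000 + 5.54426 + 2.99182 = 72.536690
B = 2.991823/72.536690 = 0.041246

Final: 0.041246


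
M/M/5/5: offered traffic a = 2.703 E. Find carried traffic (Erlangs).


B(5,2.703) = 0.085433 (Erlang-B)
Carried load = a(1 − B) = 2.703·(1 − 0.085433) = 2.703·0.914567 = 2.4721 E

Final: 2.4721 Erlangs


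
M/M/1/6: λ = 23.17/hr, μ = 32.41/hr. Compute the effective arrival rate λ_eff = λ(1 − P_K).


ρ = 0.7149; P_K = (1−ρ)ρ^6/(1−ρ^7) = 0.042076
λ_eff = λ(1 − P_K) = 23.17·(1 − 0.042076) = 23.17·0.957924 = 22.1951 /hr

Final: 22.1951 /hr


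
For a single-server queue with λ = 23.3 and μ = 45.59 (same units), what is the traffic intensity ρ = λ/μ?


ρ = λ/μ = 23.3/45.59 = 0.5111

Final: 0.5111


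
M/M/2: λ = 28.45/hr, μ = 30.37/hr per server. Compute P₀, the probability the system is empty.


a = λ/μ = 28.45/30.37 = 0.9368; ρ = a/c = 0.4684
Σ_{k=0}^{1} a^k/k! (terms k=0..1) = 1.00000 + 0.93678 = 1.93678
Tail: a^2/(2!(1−ρ)) = 0.87756/(2·0.5316) = 0.82538
P₀ = 1/(1.93678 + 0.82538) = 1/2.76216 = 0.362036

Final: 0.362036


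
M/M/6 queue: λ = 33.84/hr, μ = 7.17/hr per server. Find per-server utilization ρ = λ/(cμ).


ρ = λ/(cμ) = 33.84/(6·7.17) = 33.84/43.02 = 0.7866

Final: 0.7866


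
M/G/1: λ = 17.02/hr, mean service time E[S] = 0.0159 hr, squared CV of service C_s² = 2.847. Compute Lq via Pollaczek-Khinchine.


ρ = λ·E[S] = 17.02·0.0159 = 0.2706
Lq = ρ²(1+C_s²)/(2(1−ρ)) = 0.07323·(1+2.847)/(2·0.7294)
= 0.07323·3.8470/1.4588 = 0.19313

Final: 0.19313


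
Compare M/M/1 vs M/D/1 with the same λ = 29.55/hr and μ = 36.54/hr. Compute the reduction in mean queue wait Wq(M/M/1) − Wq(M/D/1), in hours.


ρ = 29.55/36.54 = 0.8087
Wq(M/M/1) = ρ/(μ−λ) = 0.8087/6.99 = 0.11569 hr
Wq(M/D/1) = ρ/(2(μ−λ)) = 0.05785 hr
Savings = 0.11569 − 0.05785 = 0.05785 hr

Final: 0.05785 hr


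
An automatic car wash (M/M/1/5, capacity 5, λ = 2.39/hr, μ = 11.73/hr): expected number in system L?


ρ = 2.39/11.73 = 0.2038
L = ρ[1 − (K+1)ρ^K + Kρ^(K+1)] / [(1−ρ)(1−ρ^(K+1))]
Numerator: 0.2038·(1 − 6·0.0003512 + 5·0.00007155) = 0.203395
Denominator: (0.7962)·(0.999928) = 0.796192
L = 0.203395/0.796192 = 0.2555

Final: 0.2555


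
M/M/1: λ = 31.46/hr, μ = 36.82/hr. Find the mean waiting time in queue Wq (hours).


ρ = 31.46/36.82 = 0.8544
Wq = ρ/(μ−λ) = 0.8544/(36.82 − 31.46) = 0.8544/5.36 = 0.1594 hr

Final: 0.1594 hr


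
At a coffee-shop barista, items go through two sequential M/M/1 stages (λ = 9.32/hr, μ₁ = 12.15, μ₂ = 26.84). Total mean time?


Each node sees arrival rate λ = 9.32/hr (tandem ⇒ throughput preserved).
W₁ = 1/(μ₁−λ) = 1/(12.15−9.32) = 0.35336 hr
W₂ = 1/(μ₂−λ) = 1/(26.84−9.32) = 0.05708 hr
W_total = W₁ + W₂ = 0.35336 + 0.05708 = 0.41043 hr

Final: 0.41043 hr


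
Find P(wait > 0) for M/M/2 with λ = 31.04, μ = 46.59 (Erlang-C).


a = λ/μ = 0.6662; ρ = a/2 = 0.3331
P₀ = 0.500242 (from M/M/c formula)
C(c,a) = [a^c/(c!(1−ρ))]·P₀ = [0.44387/(2·0.6669)]·0.500242
= 0.33280·0.500242 = 0.166479

Final: 0.166479


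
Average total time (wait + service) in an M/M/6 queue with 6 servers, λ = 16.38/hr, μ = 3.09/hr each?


a = 5.3010; ρ = 0.8835; P₀ = 0.002649
Lq = P₀·a^c·ρ/(c!(1−ρ)²) = 5.31403
Wq = Lq/λ = 5.31403/16.38 = 0.32442 hr
W = Wq + 1/μ = 0.32442 + 0.32362 = 0.64805 hr

Final: 0.64805 hr


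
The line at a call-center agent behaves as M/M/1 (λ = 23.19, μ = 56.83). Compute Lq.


ρ = 23.19/56.83 = 0.4081
Lq = ρ²/(1−ρ) = 0.1665/0.5919 = 0.2813

Final: 0.2813


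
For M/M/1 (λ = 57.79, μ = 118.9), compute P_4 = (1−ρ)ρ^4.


ρ = 57.79/118.9 = 0.4860
P_n = (1−ρ)·ρ^n = (1 − 0.4860)·0.4860^4 = 0.5140·0.055806 = 0.028682

Final: 0.028682


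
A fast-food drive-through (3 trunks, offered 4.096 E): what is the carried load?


B(3,4.096) = 0.459272 (Erlang-B)
Carried load = a(1 − B) = 4.096·(1 − 0.459272) = 4.096·0.540728 = 2.2148 E

Final: 2.2148 Erlangs


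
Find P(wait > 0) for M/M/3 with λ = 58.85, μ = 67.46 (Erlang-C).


a = λ/μ = 0.8724; ρ = a/3 = 0.2908
P₀ = 0.415127 (from M/M/c formula)
C(c,a) = [a^c/(c!(1−ρ))]·P₀ = [0.66390/(6·0.7092)]·0.415127
= 0.15602·0.415127 = 0.064767

Final: 0.064767


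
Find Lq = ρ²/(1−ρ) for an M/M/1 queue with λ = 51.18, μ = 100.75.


ρ = 51.18/100.75 = 0.5080
Lq = ρ²/(1−ρ) = 0.2581/0.4920 = 0.5245

Final: 0.5245


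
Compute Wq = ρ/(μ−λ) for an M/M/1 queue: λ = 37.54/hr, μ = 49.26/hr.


ρ = 37.54/49.26 = 0.7621
Wq = ρ/(μ−λ) = 0.7621/(49.26 − 37.54) = 0.7621/11.72 = 0.06502 hr

Final: 0.06502 hr


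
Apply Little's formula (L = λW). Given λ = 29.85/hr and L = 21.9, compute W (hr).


W = L/λ = 21.9/29.85 = 0.7337 hr

Final: 0.7337 hr


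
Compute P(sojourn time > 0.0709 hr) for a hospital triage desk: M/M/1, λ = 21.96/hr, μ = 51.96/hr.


W ~ Exponential(μ−λ) for M/M/1.
μ − λ = 51.96 − 21.96 = 30.0000
P(W > t) = e^{−(μ−λ)t} = e^{−2.1270} = 0.119194

Final: 0.119194


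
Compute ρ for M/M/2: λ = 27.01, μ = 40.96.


ρ = λ/(cμ) = 27.01/(2·40.96) = 27.01/81.92 = 0.3297

Final: 0.3297


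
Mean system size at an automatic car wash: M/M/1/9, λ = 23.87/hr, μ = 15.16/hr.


ρ = 23.87/15.16 = 1.5745
L = ρ[1 − (K+1)ρ^K + Kρ^(K+1)] / [(1−ρ)(1−ρ^(K+1))]
Numerator: 1.5745·(1 − 10·59.481096 + 9·93.655261) = 392.196051
Denominator: (-0.5745)·(-92.655261) = 53.233992
L = 392.196051/53.233992 = 7.3674

Final: 7.3674


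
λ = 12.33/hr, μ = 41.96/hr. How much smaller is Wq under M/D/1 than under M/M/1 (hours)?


ρ = 12.33/41.96 = 0.2939
Wq(M/M/1) = ρ/(μ−λ) = 0.2939/29.63 = 0.009917 hr
Wq(M/D/1) = ρ/(2(μ−λ)) = 0.004959 hr
Savings = 0.009917 − 0.004959 = 0.004959 hr

Final: 0.004959 hr


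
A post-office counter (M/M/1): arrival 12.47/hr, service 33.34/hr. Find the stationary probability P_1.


ρ = 12.47/33.34 = 0.3740
P_n = (1−ρ)·ρ^n = (1 − 0.3740)·0.3740^1 = 0.6260·0.374025 = 0.234130

Final: 0.234130


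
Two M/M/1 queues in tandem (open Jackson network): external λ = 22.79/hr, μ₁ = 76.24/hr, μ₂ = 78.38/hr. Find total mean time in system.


Each node sees arrival rate λ = 22.79/hr (tandem ⇒ throughput preserved).
W₁ = 1/(μ₁−λ) = 1/(76.24−22.79) = 0.01871 hr
W₂ = 1/(μ₂−λ) = 1/(78.38−22.79) = 0.01799 hr
W_total = W₁ + W₂ = 0.01871 + 0.01799 = 0.03670 hr

Final: 0.03670 hr


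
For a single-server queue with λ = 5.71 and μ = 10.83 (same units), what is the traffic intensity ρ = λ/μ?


ρ = λ/μ = 5.71/10.83 = 0.5272

Final: 0.5272


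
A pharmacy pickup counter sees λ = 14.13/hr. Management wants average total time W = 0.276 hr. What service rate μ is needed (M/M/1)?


W = 1/(μ−λ) ⇒ μ − λ = 1/W = 1/0.276 = 3.6232
μ = λ + 1/W = 14.13 + 3.6232 = 17.7532 per hr

Final: 17.7532 /hr


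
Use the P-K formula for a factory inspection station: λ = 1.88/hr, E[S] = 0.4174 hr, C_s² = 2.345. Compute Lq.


ρ = λ·E[S] = 1.88·0.4174 = 0.7847
Lq = ρ²(1+C_s²)/(2(1−ρ)) = 0.6158·(1+2.345)/(2·0.2153)
= 0.6158·3.3450/0.4306 = 4.78373

Final: 4.78373


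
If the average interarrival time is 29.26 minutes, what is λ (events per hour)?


λ = 1/(interarrival time) in consistent units.
1 hour = 60 min, so λ = 60/29.26 = 2.0506 per hour

Final: 2.0506 /hr


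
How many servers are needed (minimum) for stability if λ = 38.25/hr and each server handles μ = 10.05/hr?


Stability requires cμ > λ ⇔ c > λ/μ.
λ/μ = 38.25/10.05 = 3.8060
Minimum integer c = ⌊3.8060⌋ + 1 = 4
Check: 4·10.05 = 40.20 > 38.25, while 3·10.05 = 30.15 ≤ 38.25

Final: 4 servers


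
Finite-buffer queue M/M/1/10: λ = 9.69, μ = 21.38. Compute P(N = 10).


ρ = λ/μ = 9.69/21.38 = 0.4532
P_K = (1−ρ)ρ^K/(1−ρ^(K+1)) = (0.5468·0.0003657)/(1 − 0.0001658)
= 0.0002000/0.999834 = 0.0002000

Final: 0.0002000


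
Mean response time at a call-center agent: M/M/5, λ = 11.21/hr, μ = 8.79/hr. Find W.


a = 1.2753; ρ = 0.2551; P₀ = 0.279160
Lq = P₀·a^c·ρ/(c!(1−ρ)²) = 0.003607
Wq = Lq/λ = 0.003607/11.21 = 0.0003218 hr
W = Wq + 1/μ = 0.0003218 + 0.11377 = 0.11409 hr

Final: 0.11409 hr


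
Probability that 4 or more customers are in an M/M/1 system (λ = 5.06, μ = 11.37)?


ρ = 5.06/11.37 = 0.4450
P(N ≥ n) = ρ^n = 0.4450^4 = 0.039225

Final: 0.039225


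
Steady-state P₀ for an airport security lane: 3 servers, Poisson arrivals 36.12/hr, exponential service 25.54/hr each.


a = λ/μ = 36.12/25.54 = 1.4143; ρ = a/c = 0.4714
Σ_{k=0}^{2} a^k/k! (terms k=0..2) = 1.00000 + 1.41425 + 1.00005 = 3.41431
Tail: a^3/(3!(1−ρ)) = 2.82866/(6·0.5286) = 0.89190
P₀ = 1/(3.41431 + 0.89190) = 1/4.30621 = 0.232223

Final: 0.232223


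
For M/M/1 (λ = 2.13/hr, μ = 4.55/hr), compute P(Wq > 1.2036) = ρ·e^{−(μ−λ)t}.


ρ = 2.13/4.55 = 0.4681
P(Wq > t) = ρ·e^{−(μ−λ)t} = 0.4681·e^{−2.9127}
= 0.4681·0.054328 = 0.025433

Final: 0.025433


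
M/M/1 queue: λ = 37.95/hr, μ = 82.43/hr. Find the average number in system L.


ρ = λ/μ = 37.95/82.43 = 0.4604
L = ρ/(1−ρ) = 0.4604/(1 − 0.4604) = 0.4604/0.5396 = 0.8532

Final: 0.8532


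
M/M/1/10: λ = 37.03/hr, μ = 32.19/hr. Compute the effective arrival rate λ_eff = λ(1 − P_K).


ρ = 1.1504; P_K = (1−ρ)ρ^10/(1−ρ^11) = 0.166336
λ_eff = λ(1 − P_K) = 37.03·(1 − 0.166336) = 37.03·0.833664 = 30.8706 /hr

Final: 30.8706 /hr


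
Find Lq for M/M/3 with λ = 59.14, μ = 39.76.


a = λ/μ = 1.4874; ρ = a/3 = 0.4958
P₀ = 0.213608
Lq = P₀·a^c·ρ / (c!·(1−ρ)²) = 0.213608·3.29083·0.4958/(6·0.25421)
= 0.22850

Final: 0.22850


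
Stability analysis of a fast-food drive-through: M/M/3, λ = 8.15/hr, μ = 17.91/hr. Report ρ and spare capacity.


Total capacity cμ = 3·17.91 = 53.73/hr
ρ = λ/(cμ) = 8.15/53.73 = 0.1517
Stable ⇔ ρ < 1: YES
Spare capacity = cμ − λ = 53.73 − 8.15 = 45.58/hr

Final: ρ = 0.1517; stable; margin = 45.58/hr


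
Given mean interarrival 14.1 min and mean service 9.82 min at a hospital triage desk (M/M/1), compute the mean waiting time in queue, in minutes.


λ = 60/14.1 = 4.2553 /hr
μ = 60/9.82 = 6.1100 /hr
ρ = λ/μ = 4.2553/6.1100 = 0.6965
Wq = ρ/(μ−λ) = 0.6965/(6.1100−4.2553) = 0.37552 hr
In minutes: 0.37552·60 = 22.531 min

Final: 22.531 min


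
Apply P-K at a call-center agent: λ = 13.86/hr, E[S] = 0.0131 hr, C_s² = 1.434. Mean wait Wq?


ρ = λ·E[S] = 13.86·0.0131 = 0.1816
E[S²] = E[S]²(1+C_s²) = 0.0131²·(1+1.434) = 0.0004177
Wq = λ·E[S²]/(2(1−ρ)) = 13.86·0.0004177/(2·0.8184) = 0.003537 hr

Final: 0.003537 hr


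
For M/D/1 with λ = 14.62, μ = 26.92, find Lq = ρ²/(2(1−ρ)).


ρ = 14.62/26.92 = 0.5431
M/D/1: Lq = ρ²/(2(1−ρ)) = 0.2949/(2·0.4569) = 0.32276

Final: 0.32276


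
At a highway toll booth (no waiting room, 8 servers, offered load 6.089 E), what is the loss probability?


B(c,a) = (a^c/c!) / Σ_{k=0}^{c} a^k/k!
a^8/8! = 46.864854
Σ terms (k=0..8): 1.00000 + 6.08900 + 18.53796 + 37.62588 + 57.27600 + 69.75071 + 70.78534 + 61.57314 + 46.86485 = 369.502882
B = 46.864854/369.502882 = 0.126832

Final: 0.126832


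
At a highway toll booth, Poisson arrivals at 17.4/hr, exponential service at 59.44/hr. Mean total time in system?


W = 1/(μ−λ) = 1/(59.44 − 17.4) = 1/42.04 = 0.02379 hr

Final: 0.02379 hr


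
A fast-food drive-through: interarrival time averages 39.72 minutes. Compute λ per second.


λ = 1/(interarrival time) in consistent units.
1 second = 0.0166667 min, so λ = 0.0166667/39.72 = 0.0004196 per second

Final: 0.0004196 /sec


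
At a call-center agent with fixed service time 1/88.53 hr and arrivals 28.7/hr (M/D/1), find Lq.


ρ = 28.7/88.53 = 0.3242
M/D/1: Lq = ρ²/(2(1−ρ)) = 0.1051/(2·0.6758) = 0.07775

Final: 0.07775


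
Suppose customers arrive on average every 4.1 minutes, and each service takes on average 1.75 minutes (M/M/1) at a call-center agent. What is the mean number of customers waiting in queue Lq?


λ = 60/4.1 = 14.6341 /hr
μ = 60/1.75 = 34.2857 /hr
ρ = λ/μ = 14.6341/34.2857 = 0.4268
Lq = ρ²/(1−ρ) = 0.1822/0.5732 = 0.3179

Final: 0.3179


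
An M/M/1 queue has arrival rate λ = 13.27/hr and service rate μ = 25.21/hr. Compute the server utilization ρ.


ρ = λ/μ = 13.27/25.21 = 0.5264

Final: 0.5264


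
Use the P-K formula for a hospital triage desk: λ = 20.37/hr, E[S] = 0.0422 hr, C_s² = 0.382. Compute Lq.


ρ = λ·E[S] = 20.37·0.0422 = 0.8596
Lq = ρ²(1+C_s²)/(2(1−ρ)) = 0.7389·(1+0.382)/(2·0.1404)
= 0.7389·1.3820/0.2808 = 3.63715

Final: 3.63715


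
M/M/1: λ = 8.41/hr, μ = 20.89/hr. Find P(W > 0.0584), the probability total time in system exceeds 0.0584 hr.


W ~ Exponential(μ−λ) for M/M/1.
μ − λ = 20.89 − 8.41 = 12.4800
P(W > t) = e^{−(μ−λ)t} = e^{−0.7288} = 0.482472

Final: 0.482472


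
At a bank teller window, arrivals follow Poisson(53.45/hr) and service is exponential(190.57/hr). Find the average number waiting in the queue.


ρ = 53.45/190.57 = 0.2805
Lq = ρ²/(1−ρ) = 0.07867/0.7195 = 0.1093

Final: 0.1093


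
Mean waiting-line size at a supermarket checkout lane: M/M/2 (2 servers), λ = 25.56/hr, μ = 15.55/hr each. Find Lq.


a = λ/μ = 1.6437; ρ = a/2 = 0.8219
P₀ = 0.097776
Lq = P₀·a^c·ρ / (c!·(1−ρ)²) = 0.097776·2.70185·0.8219/(2·0.03173)
= 3.42110

Final: 3.42110


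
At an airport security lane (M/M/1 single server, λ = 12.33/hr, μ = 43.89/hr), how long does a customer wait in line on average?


ρ = 12.33/43.89 = 0.2809
Wq = ρ/(μ−λ) = 0.2809/(43.89 − 12.33) = 0.2809/31.56 = 0.008901 hr

Final: 0.008901 hr


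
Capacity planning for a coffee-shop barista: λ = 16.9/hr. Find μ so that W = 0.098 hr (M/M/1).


W = 1/(μ−λ) ⇒ μ − λ = 1/W = 1/0.098 = 10.2041
μ = λ + 1/W = 16.9 + 10.2041 = 27.1041 per hr

Final: 27.1041 /hr


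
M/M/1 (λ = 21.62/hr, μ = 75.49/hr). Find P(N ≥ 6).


ρ = 21.62/75.49 = 0.2864
P(N ≥ n) = ρ^n = 0.2864^6 = 0.0005518

Final: 0.0005518


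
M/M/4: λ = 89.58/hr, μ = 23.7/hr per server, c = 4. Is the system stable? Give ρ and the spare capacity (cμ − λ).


Total capacity cμ = 4·23.7 = 94.80/hr
ρ = λ/(cμ) = 89.58/94.80 = 0.9449
Stable ⇔ ρ < 1: YES
Spare capacity = cμ − λ = 94.80 − 89.58 = 5.22/hr

Final: ρ = 0.9449; stable; margin = 5.22/hr


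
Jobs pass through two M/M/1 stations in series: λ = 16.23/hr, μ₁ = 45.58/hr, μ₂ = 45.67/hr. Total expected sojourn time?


Each node sees arrival rate λ = 16.23/hr (tandem ⇒ throughput preserved).
W₁ = 1/(μ₁−λ) = 1/(45.58−16.23) = 0.03407 hr
W₂ = 1/(μ₂−λ) = 1/(45.67−16.23) = 0.03397 hr
W_total = W₁ + W₂ = 0.03407 + 0.03397 = 0.06804 hr

Final: 0.06804 hr


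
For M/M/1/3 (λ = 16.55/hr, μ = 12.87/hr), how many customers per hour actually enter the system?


ρ = 1.2859; P_K = (1−ρ)ρ^3/(1−ρ^4) = 0.350553
λ_eff = λ(1 − P_K) = 16.55·(1 − 0.350553) = 16.55·0.649447 = 10.7484 /hr

Final: 10.7484 /hr


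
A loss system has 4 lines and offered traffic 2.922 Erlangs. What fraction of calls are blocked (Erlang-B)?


B(c,a) = (a^c/c!) / Σ_{k=0}^{c} a^k/k!
a^4/4! = 3.037453
Σ terms (k=0..4): 1.00000 + 2.92200 + 4.26904 + 4.15805 + 3.03745 = 15.386542
B = 3.037453/15.386542 = 0.197410

Final: 0.197410


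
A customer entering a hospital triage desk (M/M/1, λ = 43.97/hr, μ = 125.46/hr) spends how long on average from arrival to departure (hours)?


W = 1/(μ−λ) = 1/(125.46 − 43.97) = 1/81.49 = 0.01227 hr

Final: 0.01227 hr


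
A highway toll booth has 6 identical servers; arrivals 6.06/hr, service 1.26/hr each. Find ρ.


ρ = λ/(cμ) = 6.06/(6·1.26) = 6.06/7.56 = 0.8016

Final: 0.8016


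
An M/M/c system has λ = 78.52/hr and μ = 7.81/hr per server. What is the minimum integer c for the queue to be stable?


Stability requires cμ > λ ⇔ c > λ/μ.
λ/μ = 78.52/7.81 = 10.0538
Minimum integer c = ⌊10.0538⌋ + 1 = 11
Check: 11·7.81 = 85.91 > 78.52, while 10·7.81 = 78.10 ≤ 78.52

Final: 11 servers


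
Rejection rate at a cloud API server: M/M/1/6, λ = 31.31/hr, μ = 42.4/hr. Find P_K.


ρ = λ/μ = 31.31/42.4 = 0.7384
P_K = (1−ρ)ρ^K/(1−ρ^(K+1)) = (0.2616·0.162145)/(1 − 0.119735)
= 0.042410/0.880265 = 0.048179

Final: 0.048179


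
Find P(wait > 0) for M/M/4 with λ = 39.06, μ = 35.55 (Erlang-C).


a = λ/μ = 1.0987; ρ = a/4 = 0.2747
P₀ = 0.332543 (from M/M/c formula)
C(c,a) = [a^c/(c!(1−ρ))]·P₀ = [1.45737/(24·0.7253)]·0.332543
= 0.08372·0.332543 = 0.027841

Final: 0.027841


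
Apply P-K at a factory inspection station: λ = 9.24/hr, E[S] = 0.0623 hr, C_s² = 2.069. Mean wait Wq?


ρ = λ·E[S] = 9.24·0.0623 = 0.5757
E[S²] = E[S]²(1+C_s²) = 0.0623²·(1+2.069) = 0.011912
Wq = λ·E[S²]/(2(1−ρ)) = 9.24·0.011912/(2·0.4243) = 0.12969 hr

Final: 0.12969 hr


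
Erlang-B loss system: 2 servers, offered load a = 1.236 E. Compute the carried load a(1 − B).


B(2,1.236) = 0.254629 (Erlang-B)
Carried load = a(1 − B) = 1.236·(1 − 0.254629) = 1.236·0.745371 = 0.9213 E

Final: 0.9213 Erlangs


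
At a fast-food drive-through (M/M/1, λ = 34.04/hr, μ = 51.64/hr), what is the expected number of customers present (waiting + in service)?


ρ = λ/μ = 34.04/51.64 = 0.6592
L = ρ/(1−ρ) = 0.6592/(1 − 0.6592) = 0.6592/0.3408 = 1.9341

Final: 1.9341


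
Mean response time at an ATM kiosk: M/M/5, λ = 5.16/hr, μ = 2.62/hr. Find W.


a = 1.9695; ρ = 0.3939; P₀ = 0.138575
Lq = P₀·a^c·ρ/(c!(1−ρ)²) = 0.03669
Wq = Lq/λ = 0.03669/5.16 = 0.007110 hr
W = Wq + 1/μ = 0.007110 + 0.38168 = 0.38879 hr

Final: 0.38879 hr


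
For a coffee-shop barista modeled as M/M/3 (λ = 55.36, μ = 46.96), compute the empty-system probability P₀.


a = λ/μ = 55.36/46.96 = 1.1789; ρ = a/c = 0.3930
Σ_{k=0}^{2} a^k/k! (terms k=0..2) = 1.00000 + 1.17888 + 0.69487 = 2.87375
Tail: a^3/(3!(1−ρ)) = 1.63834/(6·0.6070) = 0.44982
P₀ = 1/(2.87375 + 0.44982) = 1/3.32356 = 0.300882

Final: 0.300882


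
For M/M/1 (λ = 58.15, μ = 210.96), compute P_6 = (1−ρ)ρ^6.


ρ = 58.15/210.96 = 0.2756
P_n = (1−ρ)·ρ^n = (1 − 0.2756)·0.2756^6 = 0.7244·0.0004386 = 0.0003177

Final: 0.0003177


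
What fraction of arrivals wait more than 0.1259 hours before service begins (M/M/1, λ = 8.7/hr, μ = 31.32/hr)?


ρ = 8.7/31.32 = 0.2778
P(Wq > t) = ρ·e^{−(μ−λ)t} = 0.2778·e^{−2.8479}
= 0.2778·0.057968 = 0.016102

Final: 0.016102


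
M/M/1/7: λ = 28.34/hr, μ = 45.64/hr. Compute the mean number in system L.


ρ = 28.34/45.64 = 0.6209
L = ρ[1 − (K+1)ρ^K + Kρ^(K+1)] / [(1−ρ)(1−ρ^(K+1))]
Numerator: 0.6209·(1 − 8·0.035594 + 7·0.022102) = 0.540199
Denominator: (0.3791)·(0.977898) = 0.370676
L = 0.540199/0.370676 = 1.4573

Final: 1.4573


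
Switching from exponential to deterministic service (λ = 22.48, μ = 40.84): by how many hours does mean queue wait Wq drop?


ρ = 22.48/40.84 = 0.5504
Wq(M/M/1) = ρ/(μ−λ) = 0.5504/18.36 = 0.02998 hr
Wq(M/D/1) = ρ/(2(μ−λ)) = 0.01499 hr
Savings = 0.02998 − 0.01499 = 0.01499 hr

Final: 0.01499 hr


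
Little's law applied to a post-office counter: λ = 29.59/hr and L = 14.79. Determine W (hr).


W = L/λ = 14.79/29.59 = 0.4998 hr

Final: 0.4998 hr


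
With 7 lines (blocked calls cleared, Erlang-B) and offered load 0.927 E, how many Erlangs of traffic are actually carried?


B(7,0.927) = 0.00004619 (Erlang-B)
Carried load = a(1 − B) = 0.927·(1 − 0.00004619) = 0.927·0.999954 = 0.9270 E

Final: 0.9270 Erlangs


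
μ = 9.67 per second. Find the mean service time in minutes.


Mean service time = 1/μ = 1/9.67 second = 0.10341 second
In minutes: 0.10341 × 0.0166667 = 0.001724 min

Final: 0.001724 min


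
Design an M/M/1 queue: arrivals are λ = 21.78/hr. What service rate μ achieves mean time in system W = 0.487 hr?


W = 1/(μ−λ) ⇒ μ − λ = 1/W = 1/0.487 = 2.0534
μ = λ + 1/W = 21.78 + 2.0534 = 23.8334 per hr

Final: 23.8334 /hr


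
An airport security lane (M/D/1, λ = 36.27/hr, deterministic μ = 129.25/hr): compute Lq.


ρ = 36.27/129.25 = 0.2806
M/D/1: Lq = ρ²/(2(1−ρ)) = 0.07875/(2·0.7194) = 0.05473

Final: 0.05473


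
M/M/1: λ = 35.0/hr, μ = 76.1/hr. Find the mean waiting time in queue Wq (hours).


ρ = 35.0/76.1 = 0.4599
Wq = ρ/(μ−λ) = 0.4599/(76.1 − 35.0) = 0.4599/41.10 = 0.01119 hr

Final: 0.01119 hr


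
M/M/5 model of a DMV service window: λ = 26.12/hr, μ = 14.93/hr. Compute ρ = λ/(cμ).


ρ = λ/(cμ) = 26.12/(5·14.93) = 26.12/74.65 = 0.3499

Final: 0.3499


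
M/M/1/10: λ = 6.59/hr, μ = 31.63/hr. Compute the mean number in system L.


ρ = 6.59/31.63 = 0.2083
L = ρ[1 − (K+1)ρ^K + Kρ^(K+1)] / [(1−ρ)(1−ρ^(K+1))]
Numerator: 0.2083·(1 − 11·0.0000001541 + 10·0.00000003211) = 0.208346
Denominator: (0.7917)·(1.000000) = 0.791653
L = 0.208346/0.791653 = 0.2632

Final: 0.2632
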